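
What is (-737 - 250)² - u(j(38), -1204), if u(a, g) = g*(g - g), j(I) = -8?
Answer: 974169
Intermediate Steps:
u(a, g) = 0 (u(a, g) = g*0 = 0)
(-737 - 250)² - u(j(38), -1204) = (-737 - 250)² - 1*0 = (-987)² + 0 = 974169 + 0 = 974169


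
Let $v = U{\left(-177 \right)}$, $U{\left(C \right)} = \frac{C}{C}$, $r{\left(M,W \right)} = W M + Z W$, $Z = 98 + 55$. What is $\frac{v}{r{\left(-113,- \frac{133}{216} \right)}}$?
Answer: $- \frac{27}{665} \approx -0.040601$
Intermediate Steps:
$Z = 153$
$r{\left(M,W \right)} = 153 W + M W$ ($r{\left(M,W \right)} = W M + 153 W = M W + 153 W = 153 W + M W$)
$U{\left(C \right)} = 1$
$v = 1$
$\frac{v}{r{\left(-113,- \frac{133}{216} \right)}} = 1 \frac{1}{- \frac{133}{216} \left(153 - 113\right)} = 1 \frac{1}{\left(-133\right) \frac{1}{216} \cdot 40} = 1 \frac{1}{\left(- \frac{133}{216}\right) 40} = 1 \frac{1}{- \frac{665}{27}} = 1 \left(- \frac{27}{665}\right) = - \frac{27}{665}$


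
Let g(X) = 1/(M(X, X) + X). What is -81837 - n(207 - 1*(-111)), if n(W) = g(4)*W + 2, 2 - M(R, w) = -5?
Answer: -900547/11 ≈ -81868.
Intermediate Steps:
M(R, w) = 7 (M(R, w) = 2 - 1*(-5) = 2 + 5 = 7)
g(X) = 1/(7 + X)
n(W) = 2 + W/11 (n(W) = W/(7 + 4) + 2 = W/11 + 2 = 2 + W/11)
-81837 - n(207 - 1*(-111)) = -81837 - (2 + (207 - 1*(-111))/11) = -81837 - (2 + (207 + 111)/11) = -81837 - (2 + (1/11)*318) = -81837 - (2 + 318/11) = -81837 - 1*340/11 = -81837 - 340/11 = -900547/11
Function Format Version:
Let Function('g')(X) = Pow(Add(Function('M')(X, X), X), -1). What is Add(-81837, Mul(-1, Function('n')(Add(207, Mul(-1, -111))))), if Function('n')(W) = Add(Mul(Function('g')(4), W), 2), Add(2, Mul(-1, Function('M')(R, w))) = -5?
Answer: Rational(-900547, 11) ≈ -81868.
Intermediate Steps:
Function('M')(R, w) = 7 (Function('M')(R, w) = Add(2, Mul(-1, -5)) = Add(2, 5) = 7)
Function('g')(X) = Pow(Add(7, X), -1)
Function('n')(W) = Add(2, Mul(Rational(1, 11), W)) (Function('n')(W) = Add(Mul(Pow(Add(7, 4), -1), W), 2) = Add(Mul(Pow(11, -1), W), 2) = Add(Mul(Rational(1, 11), W), 2) = Add(2, Mul(Rational(1, 11), W)))
Add(-81837, Mul(-1, Function('n')(Add(207, Mul(-1, -111))))) = Add(-81837, Mul(-1, Add(2, Mul(Rational(1, 11), Add(207, Mul(-1, -111)))))) = Add(-81837, Mul(-1, Add(2, Mul(Rational(1, 11), Add(207, 111))))) = Add(-81837, Mul(-1, Add(2, Mul(Rational(1, 11), 318)))) = Add(-81837, Mul(-1, Add(2, Rational(318, 11)))) = Add(-81837, Mul(-1, Rational(340, 11))) = Add(-81837, Rational(-340, 11)) = Rational(-900547, 11)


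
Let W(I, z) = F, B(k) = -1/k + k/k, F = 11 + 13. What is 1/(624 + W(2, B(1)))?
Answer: 1/648 ≈ 0.0015432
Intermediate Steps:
F = 24
B(k) = 1 - 1/k (B(k) = -1/k + 1 = 1 - 1/k)
W(I, z) = 24
1/(624 + W(2, B(1))) = 1/(624 + 24) = 1/648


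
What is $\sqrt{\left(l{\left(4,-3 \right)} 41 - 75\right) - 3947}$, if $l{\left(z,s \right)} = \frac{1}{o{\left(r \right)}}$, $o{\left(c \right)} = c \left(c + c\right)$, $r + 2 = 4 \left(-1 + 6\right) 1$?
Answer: $\frac{i \sqrt{5212430}}{36} \approx 63.419 i$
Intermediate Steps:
$r = 18$ ($r = -2 + 4 \left(-1 + 6\right) 1 = -2 + 4 \cdot 5 \cdot 1 = -2 + 20 \cdot 1 = -2 + 20 = 18$)
$o{\left(c \right)} = 2 c^{2}$ ($o{\left(c \right)} = c 2 c = 2 c^{2}$)
$l{\left(z,s \right)} = \frac{1}{648}$ ($l{\left(z,s \right)} = \frac{1}{2 \cdot 18^{2}} = \frac{1}{2 \cdot 324} = \frac{1}{648}$)
$\sqrt{\left(l{\left(4,-3 \right)} 41 - 75\right) - 3947} = \sqrt{\left(\frac{1}{648} \cdot 41 - 75\right) - 3947} = \sqrt{\left(\frac{41}{648} - 75\right) - 3947} = \sqrt{- \frac{48559}{648} - 3947} = \sqrt{- \frac{2606215}{648}} = \frac{i \sqrt{5212430}}{36}$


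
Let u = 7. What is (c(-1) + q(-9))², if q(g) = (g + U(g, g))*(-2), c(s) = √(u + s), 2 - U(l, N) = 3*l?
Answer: (40 - √6)² ≈ 1410.0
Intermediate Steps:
U(l, N) = 2 - 3*l
c(s) = √(7 + s)
q(g) = -4 + 4*g (q(g) = (g + (2 - 3*g))*(-2) = (2 - 2*g)*(-2) = -4 + 4*g)
(c(-1) + q(-9))² = (√(7 - 1) + (-4 + 4*(-9)))² = (√6 + (-4 - 36))² = (√6 - 40)² = (-40 + √6)²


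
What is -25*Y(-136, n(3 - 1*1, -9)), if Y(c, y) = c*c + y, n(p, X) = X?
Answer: -462175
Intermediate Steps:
Y(c, y) = y + c² (Y(c, y) = c² + y = y + c²)
-25*Y(-136, n(3 - 1*1, -9)) = -25*(-9 + (-136)²) = -25*(-9 + 18496) = -25*18487 = -462175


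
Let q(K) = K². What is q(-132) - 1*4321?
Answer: 13103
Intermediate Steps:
q(-132) - 1*4321 = (-132)² - 1*4321 = 17424 - 4321 = 13103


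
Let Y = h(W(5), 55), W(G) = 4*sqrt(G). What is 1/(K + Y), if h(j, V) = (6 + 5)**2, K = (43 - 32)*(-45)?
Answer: -1/374 ≈ -0.0026738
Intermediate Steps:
K = -495 (K = 11*(-45) = -495)
h(j, V) = 121 (h(j, V) = 11**2 = 121)
Y = 121
1/(K + Y) = 1/(-495 + 121) = 1/(-374) = -1/374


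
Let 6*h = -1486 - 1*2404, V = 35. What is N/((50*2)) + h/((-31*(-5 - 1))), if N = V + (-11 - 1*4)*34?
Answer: -9191/1116 ≈ -8.2357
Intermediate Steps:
N = -475 (N = 35 + (-11 - 1*4)*34 = 35 + (-11 - 4)*34 = 35 - 15*34 = 35 - 510 = -475)
h = -1945/3 (h = (-1486 - 1*2404)/6 = (-1486 - 2404)/6 = (⅙)*(-3890) = -1945/3 ≈ -648.33)
N/((50*2)) + h/((-31*(-5 - 1))) = -475/(50*2) - 1945*(-1/(31*(-5 - 1)))/3 = -475/100 - 1945/(3*((-31*(-6)))) = -475*1/100 - 1945/3/186 = -19/4 - 1945/3*1/186 = -19/4 - 1945/558 = -9191/1116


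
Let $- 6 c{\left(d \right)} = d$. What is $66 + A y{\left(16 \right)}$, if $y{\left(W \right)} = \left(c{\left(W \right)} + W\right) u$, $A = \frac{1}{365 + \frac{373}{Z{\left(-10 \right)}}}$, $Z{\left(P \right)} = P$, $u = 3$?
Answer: $\frac{216682}{3277} \approx 66.122$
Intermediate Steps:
$A = \frac{10}{3277}$ ($A = \frac{1}{365 + \frac{373}{-10}} = \frac{1}{365 + 373 \left(- \frac{1}{10}\right)} = \frac{1}{365 - \frac{373}{10}} = \frac{1}{\frac{3277}{10}} = \frac{10}{3277} \approx 0.0030516$)
$c{\left(d \right)} = - \frac{d}{6}$
$y{\left(W \right)} = \frac{5 W}{2}$ ($y{\left(W \right)} = \left(- \frac{W}{6} + W\right) 3 = \frac{5 W}{6} \cdot 3 = \frac{5 W}{2}$)
$66 + A y{\left(16 \right)} = 66 + \frac{10 \cdot \frac{5}{2} \cdot 16}{3277} = 66 + \frac{10}{3277} \cdot 40 = 66 + \frac{400}{3277} = \frac{216682}{3277}$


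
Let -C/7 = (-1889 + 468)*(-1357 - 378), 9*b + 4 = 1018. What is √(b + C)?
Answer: I*√155321391/3 ≈ 4154.3*I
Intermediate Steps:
b = 338/3 (b = -4/9 + (⅑)*1018 = -4/9 + 1018/9 = 338/3 ≈ 112.67)
C = -17258045 (C = -7*(-1889 + 468)*(-1357 - 378) = -(-9947)*(-1735) = -7*2465435 = -17258045)
√(b + C) = √(338/3 - 17258045) = √(-51773797/3) = I*√155321391/3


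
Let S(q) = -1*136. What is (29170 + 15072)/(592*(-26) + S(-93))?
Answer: -22121/7764 ≈ -2.8492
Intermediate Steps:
S(q) = -136
(29170 + 15072)/(592*(-26) + S(-93)) = (29170 + 15072)/(592*(-26) - 136) = 44242/(-15392 - 136) = 44242/(-15528) = 44242*(-1/15528) = -22121/7764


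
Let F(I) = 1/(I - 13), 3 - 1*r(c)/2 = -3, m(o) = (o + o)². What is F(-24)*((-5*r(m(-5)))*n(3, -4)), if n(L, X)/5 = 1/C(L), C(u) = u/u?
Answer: 300/37 ≈ 8.1081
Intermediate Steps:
C(u) = 1
m(o) = 4*o² (m(o) = (2*o)² = 4*o²)
r(c) = 12 (r(c) = 6 - 2*(-3) = 6 + 6 = 12)
n(L, X) = 5 (n(L, X) = 5/1 = 5*1 = 5)
F(I) = 1/(-13 + I)
F(-24)*((-5*r(m(-5)))*n(3, -4)) = (-5*12*5)/(-13 - 24) = (-60*5)/(-37) = -1/37*(-300) = 300/37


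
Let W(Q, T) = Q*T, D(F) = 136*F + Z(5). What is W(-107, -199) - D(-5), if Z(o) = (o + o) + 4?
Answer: 21959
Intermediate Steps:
Z(o) = 4 + 2*o (Z(o) = 2*o + 4 = 4 + 2*o)
D(F) = 14 + 136*F (D(F) = 136*F + (4 + 2*5) = 136*F + (4 + 10) = 136*F + 14 = 14 + 136*F)
W(-107, -199) - D(-5) = -107*(-199) - (14 + 136*(-5)) = 21293 - (14 - 680) = 21293 - 1*(-666) = 21293 + 666 = 21959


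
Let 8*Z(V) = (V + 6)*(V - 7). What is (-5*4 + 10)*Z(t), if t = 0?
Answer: 105/2 ≈ 52.500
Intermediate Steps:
Z(V) = (-7 + V)*(6 + V)/8 (Z(V) = ((V + 6)*(V - 7))/8 = ((6 + V)*(-7 + V))/8 = ((-7 + V)*(6 + V))/8 = (-7 + V)*(6 + V)/8)
(-5*4 + 10)*Z(t) = (-5*4 + 10)*(-21/4 - 1/8*0 + (1/8)*0**2) = (-20 + 10)*(-21/4 + 0 + (1/8)*0) = -10*(-21/4 + 0 + 0) = -10*(-21/4) = 105/2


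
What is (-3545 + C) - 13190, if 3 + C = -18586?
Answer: -35324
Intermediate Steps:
C = -18589 (C = -3 - 18586 = -18589)
(-3545 + C) - 13190 = (-3545 - 18589) - 13190 = -22134 - 13190 = -35324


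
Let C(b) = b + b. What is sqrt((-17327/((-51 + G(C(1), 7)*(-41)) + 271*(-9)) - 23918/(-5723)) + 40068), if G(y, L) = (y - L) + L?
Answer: 5*sqrt(86837115269948997)/7359778 ≈ 200.20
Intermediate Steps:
C(b) = 2*b
G(y, L) = y
sqrt((-17327/((-51 + G(C(1), 7)*(-41)) + 271*(-9)) - 23918/(-5723)) + 40068) = sqrt((-17327/((-51 + (2*1)*(-41)) + 271*(-9)) - 23918/(-5723)) + 40068) = sqrt((-17327/((-51 + 2*(-41)) - 2439) - 23918*(-1/5723)) + 40068) = sqrt((-17327/((-51 - 82) - 2439) + 23918/5723) + 40068) = sqrt((-17327/(-133 - 2439) + 23918/5723) + 40068) = sqrt((-17327/(-2572) + 23918/5723) + 40068) = sqrt((-17327*(-1/2572) + 23918/5723) + 40068) = sqrt((17327/2572 + 23918/5723) + 40068) = sqrt(160679517/14719556 + 40068) = sqrt(589943849325/14719556) = 5*sqrt(86837115269948997)/7359778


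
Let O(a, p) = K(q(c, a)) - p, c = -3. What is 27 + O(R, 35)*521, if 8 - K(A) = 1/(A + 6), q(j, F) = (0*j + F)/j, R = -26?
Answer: -619323/44 ≈ -14076.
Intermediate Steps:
q(j, F) = F/j (q(j, F) = (0 + F)/j = F/j)
K(A) = 8 - 1/(6 + A) (K(A) = 8 - 1/(A + 6) = 8 - 1/(6 + A))
O(a, p) = -p + (47 - 8*a/3)/(6 - a/3) (O(a, p) = (47 + 8*(a/(-3)))/(6 + a/(-3)) - p = (47 + 8*(a*(-⅓)))/(6 + a*(-⅓)) - p = (47 + 8*(-a/3))/(6 - a/3) - p = (47 - 8*a/3)/(6 - a/3) - p = -p + (47 - 8*a/3)/(6 - a/3))
27 + O(R, 35)*521 = 27 + ((141 - 8*(-26) - 1*35*(18 - 1*(-26)))/(18 - 1*(-26)))*521 = 27 + ((141 + 208 - 1*35*(18 + 26))/(18 + 26))*521 = 27 + ((141 + 208 - 1*35*44)/44)*521 = 27 + ((141 + 208 - 1540)/44)*521 = 27 + ((1/44)*(-1191))*521 = 27 - 1191/44*521 = 27 - 620511/44 = -619323/44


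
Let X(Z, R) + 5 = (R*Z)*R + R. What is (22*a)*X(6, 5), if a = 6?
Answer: 19800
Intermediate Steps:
X(Z, R) = -5 + R + Z*R² (X(Z, R) = -5 + ((R*Z)*R + R) = -5 + (Z*R² + R) = -5 + (R + Z*R²) = -5 + R + Z*R²)
(22*a)*X(6, 5) = (22*6)*(-5 + 5 + 6*5²) = 132*(-5 + 5 + 6*25) = 132*(-5 + 5 + 150) = 132*150 = 19800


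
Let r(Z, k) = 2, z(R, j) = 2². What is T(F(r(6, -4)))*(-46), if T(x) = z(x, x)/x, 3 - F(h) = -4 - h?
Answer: -184/9 ≈ -20.444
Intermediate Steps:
z(R, j) = 4
F(h) = 7 + h (F(h) = 3 - (-4 - h) = 3 + (4 + h) = 7 + h)
T(x) = 4/x
T(F(r(6, -4)))*(-46) = (4/(7 + 2))*(-46) = (4/9)*(-46) = -184/9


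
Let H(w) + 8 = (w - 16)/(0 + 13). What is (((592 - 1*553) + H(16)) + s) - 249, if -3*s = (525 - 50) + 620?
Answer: -583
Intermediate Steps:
s = -365 (s = -((525 - 50) + 620)/3 = -(475 + 620)/3 = -⅓*1095 = -365)
H(w) = -120/13 + w/13 (H(w) = -8 + (w - 16)/(0 + 13) = -8 + (-16 + w)/13 = -8 + (-16 + w)*(1/13) = -8 + (-16/13 + w/13) = -120/13 + w/13)
(((592 - 1*553) + H(16)) + s) - 249 = (((592 - 1*553) + (-120/13 + (1/13)*16)) - 365) - 249 = (((592 - 553) + (-120/13 + 16/13)) - 365) - 249 = ((39 - 8) - 365) - 249 = (31 - 365) - 249 = -334 - 249 = -583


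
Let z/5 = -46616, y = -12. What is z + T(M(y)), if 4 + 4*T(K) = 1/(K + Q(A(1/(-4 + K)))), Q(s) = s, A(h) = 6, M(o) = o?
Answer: -5593945/24 ≈ -2.3308e+5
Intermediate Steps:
z = -233080 (z = 5*(-46616) = -233080)
T(K) = -1 + 1/(4*(6 + K)) (T(K) = -1 + 1/(4*(K + 6)) = -1 + 1/(4*(6 + K)))
z + T(M(y)) = -233080 + (-23/4 - 1*(-12))/(6 - 12) = -233080 + (-23/4 + 12)/(-6) = -233080 - 1/6*25/4 = -233080 - 25/24 = -5593945/24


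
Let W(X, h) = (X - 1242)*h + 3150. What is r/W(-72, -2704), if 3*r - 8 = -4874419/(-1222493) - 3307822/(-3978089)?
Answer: 20780049830851/17294491075405522662 ≈ 1.2015e-6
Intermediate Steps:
W(X, h) = 3150 + h*(-1242 + X) (W(X, h) = (-1242 + X)*h + 3150 = h*(-1242 + X) + 3150 = 3150 + h*(-1242 + X))
r = 20780049830851/4863185955877 (r = 8/3 + (-4874419/(-1222493) - 3307822/(-3978089))/3 = 8/3 + (-4874419*(-1/1222493) - 3307822*(-1/3978089))/3 = 8/3 + (4874419/1222493 + 3307822/3978089)/3 = 8/3 + (1/3)*(23434661845537/4863185955877) = 8/3 + 23434661845537/14589557867631 = 20780049830851/4863185955877 ≈ 4.2729)
r/W(-72, -2704) = 20780049830851/(4863185955877*(3150 - 1242*(-2704) - 72*(-2704))) = 20780049830851/(4863185955877*(3150 + 3358368 + 194688)) = (20780049830851/4863185955877)/3556206 = (20780049830851/4863185955877)*(1/3556206) = 20780049830851/17294491075405522662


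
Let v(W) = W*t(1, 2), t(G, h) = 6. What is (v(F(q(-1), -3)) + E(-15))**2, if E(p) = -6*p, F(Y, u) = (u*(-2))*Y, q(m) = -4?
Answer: 2916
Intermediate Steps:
F(Y, u) = -2*Y*u (F(Y, u) = (-2*u)*Y = -2*Y*u)
v(W) = 6*W (v(W) = W*6 = 6*W)
(v(F(q(-1), -3)) + E(-15))**2 = (6*(-2*(-4)*(-3)) - 6*(-15))**2 = (6*(-24) + 90)**2 = (-144 + 90)**2 = (-54)**2 = 2916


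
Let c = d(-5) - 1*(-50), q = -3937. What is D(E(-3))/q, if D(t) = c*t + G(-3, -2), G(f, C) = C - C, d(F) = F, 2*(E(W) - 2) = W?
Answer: -45/7874 ≈ -0.0057150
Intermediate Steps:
E(W) = 2 + W/2
G(f, C) = 0
c = 45 (c = -5 - 1*(-50) = -5 + 50 = 45)
D(t) = 45*t (D(t) = 45*t + 0 = 45*t)
D(E(-3))/q = (45*(2 + (½)*(-3)))/(-3937) = (45*(2 - 3/2))*(-1/3937) = (45*(½))*(-1/3937) = (45/2)*(-1/3937) = -45/7874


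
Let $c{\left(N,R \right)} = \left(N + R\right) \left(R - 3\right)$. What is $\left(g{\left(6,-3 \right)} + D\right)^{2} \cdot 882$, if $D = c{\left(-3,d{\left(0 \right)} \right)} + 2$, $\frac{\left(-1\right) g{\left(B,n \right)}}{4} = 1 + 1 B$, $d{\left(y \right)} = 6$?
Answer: $254898$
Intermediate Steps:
$c{\left(N,R \right)} = \left(-3 + R\right) \left(N + R\right)$ ($c{\left(N,R \right)} = \left(N + R\right) \left(-3 + R\right) = \left(-3 + R\right) \left(N + R\right)$)
$g{\left(B,n \right)} = -4 - 4 B$ ($g{\left(B,n \right)} = - 4 \left(1 + 1 B\right) = - 4 \left(1 + B\right) = -4 - 4 B$)
$D = 11$ ($D = \left(6^{2} - -9 - 18 - 18\right) + 2 = \left(36 + 9 - 18 - 18\right) + 2 = 9 + 2 = 11$)
$\left(g{\left(6,-3 \right)} + D\right)^{2} \cdot 882 = \left(\left(-4 - 24\right) + 11\right)^{2} \cdot 882 = \left(-28 + 11\right)^{2} \cdot 882 = \left(-17\right)^{2} \cdot 882 = 289 \cdot 882 = 254898$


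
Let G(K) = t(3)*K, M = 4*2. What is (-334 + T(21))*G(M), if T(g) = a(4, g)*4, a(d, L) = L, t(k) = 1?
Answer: -2000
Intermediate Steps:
T(g) = 4*g (T(g) = g*4 = 4*g)
M = 8
G(K) = K (G(K) = 1*K = K)
(-334 + T(21))*G(M) = (-334 + 4*21)*8 = (-334 + 84)*8 = -250*8 = -2000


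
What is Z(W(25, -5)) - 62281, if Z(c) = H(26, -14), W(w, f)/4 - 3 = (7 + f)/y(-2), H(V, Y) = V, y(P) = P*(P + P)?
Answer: -62255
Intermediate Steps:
y(P) = 2*P² (y(P) = P*(2*P) = 2*P²)
W(w, f) = 31/2 + f/2 (W(w, f) = 12 + 4*((7 + f)/((2*(-2)²))) = 12 + 4*((7 + f)/((2*4))) = 12 + 4*((7 + f)/8) = 12 + 4*((7 + f)*(⅛)) = 12 + 4*(7/8 + f/8) = 12 + (7/2 + f/2) = 31/2 + f/2)
Z(c) = 26
Z(W(25, -5)) - 62281 = 26 - 62281 = -62255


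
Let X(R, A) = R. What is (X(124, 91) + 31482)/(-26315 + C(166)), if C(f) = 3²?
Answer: -15803/13153 ≈ -1.2015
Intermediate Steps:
C(f) = 9
(X(124, 91) + 31482)/(-26315 + C(166)) = (124 + 31482)/(-26315 + 9) = 31606/(-26306) = 31606*(-1/26306) = -15803/13153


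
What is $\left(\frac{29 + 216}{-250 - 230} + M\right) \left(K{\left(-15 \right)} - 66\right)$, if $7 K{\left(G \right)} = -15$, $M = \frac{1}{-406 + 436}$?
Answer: $\frac{36411}{1120} \approx 32.51$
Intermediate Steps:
$M = \frac{1}{30} \approx 0.033333$
$K{\left(G \right)} = - \frac{15}{7}$ ($K{\left(G \right)} = \frac{1}{7} \left(-15\right) = - \frac{15}{7}$)
$\left(\frac{29 + 216}{-250 - 230} + M\right) \left(K{\left(-15 \right)} - 66\right) = \left(\frac{29 + 216}{-250 - 230} + \frac{1}{30}\right) \left(- \frac{15}{7} - 66\right) = \left(\frac{245}{-480} + \frac{1}{30}\right) \left(- \frac{15}{7} - 66\right) = \left(245 \left(- \frac{1}{480}\right) + \frac{1}{30}\right) \left(- \frac{477}{7}\right) = \left(- \frac{49}{96} + \frac{1}{30}\right) \left(- \frac{477}{7}\right) = \left(- \frac{229}{480}\right) \left(- \frac{477}{7}\right) = \frac{36411}{1120}$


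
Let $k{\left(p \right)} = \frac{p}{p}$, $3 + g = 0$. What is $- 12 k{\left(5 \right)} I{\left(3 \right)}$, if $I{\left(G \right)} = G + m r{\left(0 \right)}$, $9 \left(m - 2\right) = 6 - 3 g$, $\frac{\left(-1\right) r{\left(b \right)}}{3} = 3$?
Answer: $360$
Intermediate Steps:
$g = -3$ ($g = -3 + 0 = -3$)
$r{\left(b \right)} = -9$ ($r{\left(b \right)} = \left(-3\right) 3 = -9$)
$k{\left(p \right)} = 1$
$m = \frac{11}{3}$ ($m = 2 + \frac{6 - -9}{9} = 2 + \frac{6 + 9}{9} = 2 + \frac{1}{9} \cdot 15 = 2 + \frac{5}{3} = \frac{11}{3} \approx 3.6667$)
$I{\left(G \right)} = -33 + G$ ($I{\left(G \right)} = G + \frac{11}{3} \left(-9\right) = G - 33 = -33 + G$)
$- 12 k{\left(5 \right)} I{\left(3 \right)} = \left(-12\right) 1 \left(-33 + 3\right) = \left(-12\right) \left(-30\right) = 360$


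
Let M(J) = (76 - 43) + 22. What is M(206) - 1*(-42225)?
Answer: 42280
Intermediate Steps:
M(J) = 55 (M(J) = 33 + 22 = 55)
M(206) - 1*(-42225) = 55 - 1*(-42225) = 55 + 42225 = 42280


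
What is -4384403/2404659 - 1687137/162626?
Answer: -4770007093561/391060074534 ≈ -12.198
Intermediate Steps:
-4384403/2404659 - 1687137/162626 = -4770007093561/391060074534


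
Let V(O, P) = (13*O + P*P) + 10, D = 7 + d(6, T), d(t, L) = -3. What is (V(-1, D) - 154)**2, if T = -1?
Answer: 19881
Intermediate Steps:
D = 4 (D = 7 - 3 = 4)
V(O, P) = 10 + P**2 + 13*O (V(O, P) = (13*O + P**2) + 10 = (P**2 + 13*O) + 10 = 10 + P**2 + 13*O)
(V(-1, D) - 154)**2 = ((10 + 4**2 + 13*(-1)) - 154)**2 = ((10 + 16 - 13) - 154)**2 = (13 - 154)**2 = (-141)**2 = 19881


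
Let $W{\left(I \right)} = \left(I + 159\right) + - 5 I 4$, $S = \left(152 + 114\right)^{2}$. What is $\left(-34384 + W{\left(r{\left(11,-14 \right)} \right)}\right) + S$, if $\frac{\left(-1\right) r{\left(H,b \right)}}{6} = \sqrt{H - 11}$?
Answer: $36531$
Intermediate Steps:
$r{\left(H,b \right)} = - 6 \sqrt{-11 + H}$ ($r{\left(H,b \right)} = - 6 \sqrt{H - 11} = - 6 \sqrt{-11 + H}$)
$S = 70756$ ($S = 266^{2} = 70756$)
$W{\left(I \right)} = 159 - 19 I$ ($W{\left(I \right)} = \left(159 + I\right) - 20 I = 159 - 19 I$)
$\left(-34384 + W{\left(r{\left(11,-14 \right)} \right)}\right) + S = \left(-34384 + \left(159 - 19 \left(- 6 \sqrt{-11 + 11}\right)\right)\right) + 70756 = \left(-34384 + \left(159 - 19 \left(- 6 \sqrt{0}\right)\right)\right) + 70756 = \left(-34384 + \left(159 - 19 \left(\left(-6\right) 0\right)\right)\right) + 70756 = \left(-34384 + \left(159 - 0\right)\right) + 70756 = \left(-34384 + \left(159 + 0\right)\right) + 70756 = \left(-34384 + 159\right) + 70756 = -34225 + 70756 = 36531$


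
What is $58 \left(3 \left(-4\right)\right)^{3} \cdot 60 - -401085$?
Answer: $-5612355$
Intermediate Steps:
$58 \left(3 \left(-4\right)\right)^{3} \cdot 60 - -401085 = 58 \left(-12\right)^{3} \cdot 60 + 401085 = 58 \left(-1728\right) 60 + 401085 = \left(-100224\right) 60 + 401085 = -6013440 + 401085 = -5612355$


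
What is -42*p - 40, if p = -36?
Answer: 1472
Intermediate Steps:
-42*p - 40 = -42*(-36) - 40 = 1512 - 40 = 1472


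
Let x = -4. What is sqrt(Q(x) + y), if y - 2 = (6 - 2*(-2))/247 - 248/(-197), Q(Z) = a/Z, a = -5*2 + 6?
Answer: sqrt(10179608777)/48659 ≈ 2.0735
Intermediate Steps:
a = -4 (a = -10 + 6 = -4)
Q(Z) = -4/Z
y = 160544/48659 (y = 2 + ((6 - 2*(-2))/247 - 248/(-197)) = 2 + ((6 + 4)*(1/247) - 248*(-1/197)) = 2 + (10*(1/247) + 248/197) = 2 + (10/247 + 248/197) = 2 + 63226/48659 = 160544/48659 ≈ 3.2994)
sqrt(Q(x) + y) = sqrt(-4/(-4) + 160544/48659) = sqrt(-4*(-1/4) + 160544/48659) = sqrt(1 + 160544/48659) = sqrt(209203/48659) = sqrt(10179608777)/48659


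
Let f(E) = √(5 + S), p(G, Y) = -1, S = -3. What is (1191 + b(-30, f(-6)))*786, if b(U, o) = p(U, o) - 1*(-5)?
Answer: 939270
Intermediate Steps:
f(E) = √2 (f(E) = √(5 - 3) = √2)
b(U, o) = 4 (b(U, o) = -1 - 1*(-5) = -1 + 5 = 4)
(1191 + b(-30, f(-6)))*786 = (1191 + 4)*786 = 1195*786 = 939270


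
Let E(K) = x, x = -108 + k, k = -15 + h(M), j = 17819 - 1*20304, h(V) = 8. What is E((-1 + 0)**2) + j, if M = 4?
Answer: -2600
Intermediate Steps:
j = -2485 (j = 17819 - 20304 = -2485)
k = -7 (k = -15 + 8 = -7)
x = -115 (x = -108 - 7 = -115)
E(K) = -115
E((-1 + 0)**2) + j = -115 - 2485 = -2600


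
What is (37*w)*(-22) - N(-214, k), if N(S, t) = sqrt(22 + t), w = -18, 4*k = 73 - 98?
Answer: 14652 - 3*sqrt(7)/2 ≈ 14648.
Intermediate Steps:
k = -25/4 (k = (73 - 98)/4 = (1/4)*(-25) = -25/4 ≈ -6.2500)
(37*w)*(-22) - N(-214, k) = (37*(-18))*(-22) - sqrt(22 - 25/4) = -666*(-22) - sqrt(63/4) = 14652 - 3*sqrt(7)/2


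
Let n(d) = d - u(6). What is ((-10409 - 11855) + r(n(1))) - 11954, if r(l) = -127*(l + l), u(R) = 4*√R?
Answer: -34472 + 1016*√6 ≈ -31983.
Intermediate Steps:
n(d) = d - 4*√6
r(l) = -254*l
((-10409 - 11855) + r(n(1))) - 11954 = ((-10409 - 11855) - 254*(1 - 4*√6)) - 11954 = (-22264 + (-254 + 1016*√6)) - 11954 = (-22518 + 1016*√6) - 11954 = -34472 + 1016*√6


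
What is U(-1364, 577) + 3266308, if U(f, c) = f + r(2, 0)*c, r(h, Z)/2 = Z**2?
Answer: 3264944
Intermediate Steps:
r(h, Z) = 2*Z**2
U(f, c) = f (U(f, c) = f + (2*0**2)*c = f + (2*0)*c = f + 0*c = f + 0 = f)
U(-1364, 577) + 3266308 = -1364 + 3266308 = 3264944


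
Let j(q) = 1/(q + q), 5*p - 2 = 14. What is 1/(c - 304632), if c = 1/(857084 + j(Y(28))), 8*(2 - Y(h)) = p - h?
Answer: -43711289/13315857390597 ≈ -3.2827e-6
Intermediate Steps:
p = 16/5 (p = ⅖ + (⅕)*14 = ⅖ + 14/5 = 16/5 ≈ 3.2000)
Y(h) = 8/5 + h/8 (Y(h) = 2 - (16/5 - h)/8 = 2 + (-⅖ + h/8) = 8/5 + h/8)
j(q) = 1/(2*q)
c = 51/43711289 (c = 1/(857084 + 1/(2*(8/5 + (⅛)*28))) = 1/(857084 + 1/(2*(8/5 + 7/2))) = 1/(857084 + 1/(2*(51/10))) = 1/(857084 + (½)*(10/51)) = 1/(857084 + 5/51) = 1/(43711289/51) = 51/43711289 ≈ 1.1667e-6)
1/(c - 304632) = 1/(51/43711289 - 304632) = 1/(-13315857390597/43711289) = -43711289/13315857390597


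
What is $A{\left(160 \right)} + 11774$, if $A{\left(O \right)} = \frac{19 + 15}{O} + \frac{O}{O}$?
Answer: $\frac{942017}{80} \approx 11775.0$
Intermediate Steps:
$A{\left(O \right)} = 1 + \frac{34}{O}$ ($A{\left(O \right)} = \frac{34}{O} + 1 = 1 + \frac{34}{O}$)
$A{\left(160 \right)} + 11774 = \frac{34 + 160}{160} + 11774 = \frac{1}{160} \cdot 194 + 11774 = \frac{97}{80} + 11774 = \frac{942017}{80}$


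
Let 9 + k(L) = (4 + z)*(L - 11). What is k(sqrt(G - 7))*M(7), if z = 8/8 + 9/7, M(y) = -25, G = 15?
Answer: 13675/7 - 2200*sqrt(2)/7 ≈ 1509.1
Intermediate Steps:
z = 16/7 (z = 8*(1/8) + 9*(1/7) = 1 + 9/7 = 16/7 ≈ 2.2857)
k(L) = -547/7 + 44*L/7 (k(L) = -9 + (4 + 16/7)*(L - 11) = -9 + 44*(-11 + L)/7 = -9 + (-484/7 + 44*L/7) = -547/7 + 44*L/7)
k(sqrt(G - 7))*M(7) = (-547/7 + 44*sqrt(15 - 7)/7)*(-25) = (-547/7 + 44*sqrt(8)/7)*(-25) = (-547/7 + 44*(2*sqrt(2))/7)*(-25) = (-547/7 + 88*sqrt(2)/7)*(-25) = 13675/7 - 2200*sqrt(2)/7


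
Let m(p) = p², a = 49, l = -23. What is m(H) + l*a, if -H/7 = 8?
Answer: 2009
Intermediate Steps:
H = -56 (H = -7*8 = -56)
m(H) + l*a = (-56)² - 23*49 = 3136 - 1127 = 2009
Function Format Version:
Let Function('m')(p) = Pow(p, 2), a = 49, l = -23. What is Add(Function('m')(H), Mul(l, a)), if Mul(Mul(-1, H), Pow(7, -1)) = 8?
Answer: 2009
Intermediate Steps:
H = -56 (H = Mul(-7, 8) = -56)
Add(Function('m')(H), Mul(l, a)) = Add(Pow(-56, 2), Mul(-23, 49)) = Add(3136, -1127) = 2009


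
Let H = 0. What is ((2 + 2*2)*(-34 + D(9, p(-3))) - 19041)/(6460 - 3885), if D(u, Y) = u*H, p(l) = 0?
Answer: -3849/515 ≈ -7.4738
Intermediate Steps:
D(u, Y) = 0 (D(u, Y) = u*0 = 0)
((2 + 2*2)*(-34 + D(9, p(-3))) - 19041)/(6460 - 3885) = ((2 + 2*2)*(-34 + 0) - 19041)/(6460 - 3885) = ((2 + 4)*(-34) - 19041)/2575 = (6*(-34) - 19041)*(1/2575) = (-204 - 19041)*(1/2575) = -19245*1/2575 = -3849/515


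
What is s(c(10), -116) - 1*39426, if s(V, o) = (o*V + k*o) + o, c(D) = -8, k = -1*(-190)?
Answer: -60654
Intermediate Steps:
k = 190
s(V, o) = 191*o + V*o (s(V, o) = (o*V + 190*o) + o = (V*o + 190*o) + o = (190*o + V*o) + o = 191*o + V*o)
s(c(10), -116) - 1*39426 = -116*(191 - 8) - 1*39426 = -116*183 - 39426 = -21228 - 39426 = -60654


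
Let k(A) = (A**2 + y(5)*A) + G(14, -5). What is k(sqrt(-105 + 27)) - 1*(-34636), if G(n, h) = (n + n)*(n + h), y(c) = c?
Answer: 34810 + 5*I*sqrt(78) ≈ 34810.0 + 44.159*I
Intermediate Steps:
G(n, h) = 2*n*(h + n) (G(n, h) = (2*n)*(h + n) = 2*n*(h + n))
k(A) = 252 + A**2 + 5*A (k(A) = (A**2 + 5*A) + 2*14*(-5 + 14) = (A**2 + 5*A) + 2*14*9 = (A**2 + 5*A) + 252 = 252 + A**2 + 5*A)
k(sqrt(-105 + 27)) - 1*(-34636) = (252 + (sqrt(-105 + 27))**2 + 5*sqrt(-105 + 27)) - 1*(-34636) = (252 + (sqrt(-78))**2 + 5*sqrt(-78)) + 34636 = (252 + (I*sqrt(78))**2 + 5*(I*sqrt(78))) + 34636 = (252 - 78 + 5*I*sqrt(78)) + 34636 = (174 + 5*I*sqrt(78)) + 34636 = 34810 + 5*I*sqrt(78)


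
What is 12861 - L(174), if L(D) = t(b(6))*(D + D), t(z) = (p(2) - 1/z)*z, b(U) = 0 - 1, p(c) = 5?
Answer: 14949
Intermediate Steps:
b(U) = -1
t(z) = z*(5 - 1/z) (t(z) = (5 - 1/z)*z = z*(5 - 1/z))
L(D) = -12*D (L(D) = (-1 + 5*(-1))*(D + D) = (-1 - 5)*(2*D) = -12*D)
12861 - L(174) = 12861 - (-12)*174 = 12861 - 1*(-2088) = 12861 + 2088 = 14949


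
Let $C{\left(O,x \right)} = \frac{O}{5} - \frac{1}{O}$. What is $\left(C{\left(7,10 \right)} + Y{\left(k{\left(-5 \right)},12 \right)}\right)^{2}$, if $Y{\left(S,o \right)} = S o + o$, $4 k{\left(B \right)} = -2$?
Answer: $\frac{64516}{1225} \approx 52.666$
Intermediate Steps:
$k{\left(B \right)} = - \frac{1}{2}$ ($k{\left(B \right)} = \frac{1}{4} \left(-2\right) = - \frac{1}{2}$)
$Y{\left(S,o \right)} = o + S o$
$C{\left(O,x \right)} = - \frac{1}{O} + \frac{O}{5}$ ($C{\left(O,x \right)} = O \frac{1}{5} - \frac{1}{O} = \frac{O}{5} - \frac{1}{O} = - \frac{1}{O} + \frac{O}{5}$)
$\left(C{\left(7,10 \right)} + Y{\left(k{\left(-5 \right)},12 \right)}\right)^{2} = \left(\left(- \frac{1}{7} + \frac{1}{5} \cdot 7\right) + 12 \left(1 - \frac{1}{2}\right)\right)^{2} = \left(\left(\left(-1\right) \frac{1}{7} + \frac{7}{5}\right) + 12 \cdot \frac{1}{2}\right)^{2} = \left(\left(- \frac{1}{7} + \frac{7}{5}\right) + 6\right)^{2} = \left(\frac{44}{35} + 6\right)^{2} = \left(\frac{254}{35}\right)^{2} = \frac{64516}{1225}$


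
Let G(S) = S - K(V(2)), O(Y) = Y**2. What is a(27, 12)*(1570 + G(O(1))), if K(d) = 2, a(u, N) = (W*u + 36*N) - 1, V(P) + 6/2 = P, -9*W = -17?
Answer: 756258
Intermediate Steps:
W = 17/9 (W = -1/9*(-17) = 17/9 ≈ 1.8889)
V(P) = -3 + P
a(u, N) = -1 + 36*N + 17*u/9 (a(u, N) = (17*u/9 + 36*N) - 1 = (36*N + 17*u/9) - 1 = -1 + 36*N + 17*u/9)
G(S) = -2 + S (G(S) = S - 1*2 = S - 2 = -2 + S)
a(27, 12)*(1570 + G(O(1))) = (-1 + 36*12 + (17/9)*27)*(1570 + (-2 + 1**2)) = (-1 + 432 + 51)*(1570 + (-2 + 1)) = 482*(1570 - 1) = 482*1569 = 756258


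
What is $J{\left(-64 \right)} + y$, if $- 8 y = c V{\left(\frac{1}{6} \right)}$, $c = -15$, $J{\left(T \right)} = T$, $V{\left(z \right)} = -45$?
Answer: $- \frac{1187}{8} \approx -148.38$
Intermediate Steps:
$y = - \frac{675}{8}$ ($y = - \frac{\left(-15\right) \left(-45\right)}{8} = \left(- \frac{1}{8}\right) 675 = - \frac{675}{8} \approx -84.375$)
$J{\left(-64 \right)} + y = -64 - \frac{675}{8} = - \frac{1187}{8}$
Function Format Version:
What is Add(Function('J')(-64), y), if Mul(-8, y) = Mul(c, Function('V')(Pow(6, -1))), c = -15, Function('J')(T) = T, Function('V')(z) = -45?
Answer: Rational(-1187, 8) ≈ -148.38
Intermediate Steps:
y = Rational(-675, 8) (y = Mul(Rational(-1, 8), Mul(-15, -45)) = Mul(Rational(-1, 8), 675) = Rational(-675, 8) ≈ -84.375)
Add(Function('J')(-64), y) = Add(-64, Rational(-675, 8)) = Rational(-1187, 8)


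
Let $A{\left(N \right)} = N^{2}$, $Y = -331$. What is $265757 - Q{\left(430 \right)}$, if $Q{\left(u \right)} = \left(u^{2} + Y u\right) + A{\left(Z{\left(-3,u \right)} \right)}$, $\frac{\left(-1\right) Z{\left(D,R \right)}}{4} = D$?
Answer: $223043$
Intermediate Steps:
$Z{\left(D,R \right)} = - 4 D$
$Q{\left(u \right)} = 144 + u^{2} - 331 u$ ($Q{\left(u \right)} = \left(u^{2} - 331 u\right) + \left(\left(-4\right) \left(-3\right)\right)^{2} = \left(u^{2} - 331 u\right) + 12^{2} = \left(u^{2} - 331 u\right) + 144 = 144 + u^{2} - 331 u$)
$265757 - Q{\left(430 \right)} = 265757 - \left(144 + 430^{2} - 142330\right) = 265757 - \left(144 + 184900 - 142330\right) = 265757 - 42714 = 223043$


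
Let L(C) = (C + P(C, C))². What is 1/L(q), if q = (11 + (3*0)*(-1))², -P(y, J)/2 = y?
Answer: 1/14641 ≈ 6.8301e-5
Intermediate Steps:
P(y, J) = -2*y
q = 121 (q = (11 + 0*(-1))² = (11 + 0)² = 11² = 121)
L(C) = C² (L(C) = (C - 2*C)² = (-C)² = C²)
1/L(q) = 1/(121²) = 1/14641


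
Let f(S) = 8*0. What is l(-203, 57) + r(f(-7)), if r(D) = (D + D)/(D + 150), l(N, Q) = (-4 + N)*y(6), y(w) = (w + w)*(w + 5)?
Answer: -27324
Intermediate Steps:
y(w) = 2*w*(5 + w) (y(w) = (2*w)*(5 + w) = 2*w*(5 + w))
f(S) = 0
l(N, Q) = -528 + 132*N (l(N, Q) = (-4 + N)*(2*6*(5 + 6)) = (-4 + N)*(2*6*11) = (-4 + N)*132 = -528 + 132*N)
r(D) = 2*D/(150 + D) (r(D) = (2*D)/(150 + D) = 2*D/(150 + D))
l(-203, 57) + r(f(-7)) = (-528 + 132*(-203)) + 2*0/(150 + 0) = (-528 - 26796) + 2*0/150 = -27324 + 2*0*(1/150) = -27324 + 0 = -27324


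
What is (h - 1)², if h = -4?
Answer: 25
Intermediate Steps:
(h - 1)² = (-4 - 1)² = (-5)² = 25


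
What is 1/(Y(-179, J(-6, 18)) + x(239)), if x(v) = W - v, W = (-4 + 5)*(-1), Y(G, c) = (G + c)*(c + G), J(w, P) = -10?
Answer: 1/35481 ≈ 2.8184e-5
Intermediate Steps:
Y(G, c) = (G + c)² (Y(G, c) = (G + c)*(G + c) = (G + c)²)
W = -1 (W = 1*(-1) = -1)
x(v) = -1 - v
1/(Y(-179, J(-6, 18)) + x(239)) = 1/((-179 - 10)² + (-1 - 1*239)) = 1/((-189)² + (-1 - 239)) = 1/(35721 - 240) = 1/35481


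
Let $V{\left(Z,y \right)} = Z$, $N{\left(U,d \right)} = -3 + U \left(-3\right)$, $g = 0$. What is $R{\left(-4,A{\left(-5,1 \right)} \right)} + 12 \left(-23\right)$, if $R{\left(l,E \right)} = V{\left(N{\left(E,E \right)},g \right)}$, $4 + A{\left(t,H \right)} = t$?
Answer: $-252$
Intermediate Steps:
$A{\left(t,H \right)} = -4 + t$
$N{\left(U,d \right)} = -3 - 3 U$
$R{\left(l,E \right)} = -3 - 3 E$
$R{\left(-4,A{\left(-5,1 \right)} \right)} + 12 \left(-23\right) = \left(-3 - 3 \left(-4 - 5\right)\right) + 12 \left(-23\right) = \left(-3 - -27\right) - 276 = \left(-3 + 27\right) - 276 = 24 - 276 = -252$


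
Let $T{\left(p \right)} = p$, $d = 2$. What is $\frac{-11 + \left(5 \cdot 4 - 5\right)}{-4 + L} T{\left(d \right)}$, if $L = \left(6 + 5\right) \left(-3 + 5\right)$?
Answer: $\frac{4}{9} \approx 0.44444$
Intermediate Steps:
$L = 22$ ($L = 11 \cdot 2 = 22$)
$\frac{-11 + \left(5 \cdot 4 - 5\right)}{-4 + L} T{\left(d \right)} = \frac{-11 + \left(5 \cdot 4 - 5\right)}{-4 + 22} \cdot 2 = \frac{-11 + \left(20 - 5\right)}{18} \cdot 2 = \left(-11 + 15\right) \frac{1}{18} \cdot 2 = 4 \cdot \frac{1}{18} \cdot 2 = \frac{2}{9} \cdot 2 = \frac{4}{9}$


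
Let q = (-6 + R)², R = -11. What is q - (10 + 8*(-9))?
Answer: 351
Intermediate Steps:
q = 289 (q = (-6 - 11)² = (-17)² = 289)
q - (10 + 8*(-9)) = 289 - (10 + 8*(-9)) = 289 - (10 - 72) = 289 - 1*(-62) = 289 + 62 = 351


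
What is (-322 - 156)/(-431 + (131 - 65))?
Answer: 478/365 ≈ 1.3096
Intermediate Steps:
(-322 - 156)/(-431 + (131 - 65)) = -478/(-431 + 66) = -478/(-365) = -478*(-1/365) = 478/365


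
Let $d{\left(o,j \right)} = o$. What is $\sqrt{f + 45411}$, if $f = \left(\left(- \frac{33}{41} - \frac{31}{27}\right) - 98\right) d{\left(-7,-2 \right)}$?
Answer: $\frac{\sqrt{6278475099}}{369} \approx 214.73$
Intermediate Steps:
$f = \frac{774536}{1107}$ ($f = \left(\left(- \frac{33}{41} - \frac{31}{27}\right) - 98\right) \left(-7\right) = \left(- \frac{2162}{1107} - 98\right) \left(-7\right) = \left(- \frac{110648}{1107}\right) \left(-7\right) = \frac{774536}{1107} \approx 699.67$)
$\sqrt{f + 45411} = \sqrt{\frac{774536}{1107} + 45411} = \sqrt{\frac{51044513}{1107}} = \frac{\sqrt{6278475099}}{369}$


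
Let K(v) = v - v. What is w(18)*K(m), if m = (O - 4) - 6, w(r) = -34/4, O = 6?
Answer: 0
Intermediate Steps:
w(r) = -17/2 (w(r) = -34*¼ = -17/2)
m = -4 (m = (6 - 4) - 6 = 2 - 6 = -4)
K(v) = 0
w(18)*K(m) = -17/2*0 = 0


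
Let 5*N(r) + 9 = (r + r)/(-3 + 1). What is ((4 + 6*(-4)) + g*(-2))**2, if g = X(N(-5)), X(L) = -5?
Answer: 100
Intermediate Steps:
N(r) = -9/5 - r/5 (N(r) = -9/5 + ((r + r)/(-3 + 1))/5 = -9/5 + ((2*r)/(-2))/5 = -9/5 + ((2*r)*(-1/2))/5 = -9/5 + (-r)/5 = -9/5 - r/5)
g = -5
((4 + 6*(-4)) + g*(-2))**2 = ((4 + 6*(-4)) - 5*(-2))**2 = ((4 - 24) + 10)**2 = (-20 + 10)**2 = (-10)**2 = 100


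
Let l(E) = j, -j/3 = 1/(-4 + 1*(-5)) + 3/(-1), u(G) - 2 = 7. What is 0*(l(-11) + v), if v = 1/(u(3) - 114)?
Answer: 0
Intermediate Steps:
u(G) = 9 (u(G) = 2 + 7 = 9)
j = 28/3 (j = -3*(1/(-4 + 1*(-5)) + 3/(-1)) = -3*(1/(-4 - 5) + 3*(-1)) = -3*(1/(-9) - 3) = -3*(1*(-⅑) - 3) = -3*(-⅑ - 3) = -3*(-28/9) = 28/3 ≈ 9.3333)
l(E) = 28/3
v = -1/105 (v = 1/(9 - 114) = 1/(-105) = -1/105 ≈ -0.0095238)
0*(l(-11) + v) = 0*(28/3 - 1/105) = 0*(979/105) = 0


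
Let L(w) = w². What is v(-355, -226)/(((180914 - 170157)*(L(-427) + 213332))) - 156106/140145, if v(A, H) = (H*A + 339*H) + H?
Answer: -221468744336804/198824896986555 ≈ -1.1139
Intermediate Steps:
v(A, H) = 340*H + A*H (v(A, H) = (A*H + 339*H) + H = (339*H + A*H) + H = 340*H + A*H)
v(-355, -226)/(((180914 - 170157)*(L(-427) + 213332))) - 156106/140145 = (-226*(340 - 355))/(((180914 - 170157)*((-427)² + 213332))) - 156106/140145 = (-226*(-15))/((10757*(182329 + 213332))) - 156106*1/140145 = 3390/((10757*395661)) - 156106/140145 = 3390/4256125377 - 156106/140145 = 3390*(1/4256125377) - 156106/140145 = 1130/1418708459 - 156106/140145 = -221468744336804/198824896986555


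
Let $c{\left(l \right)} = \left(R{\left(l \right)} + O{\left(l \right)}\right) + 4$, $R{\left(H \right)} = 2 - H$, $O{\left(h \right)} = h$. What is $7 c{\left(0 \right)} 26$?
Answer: $1092$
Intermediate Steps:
$c{\left(l \right)} = 6$ ($c{\left(l \right)} = \left(\left(2 - l\right) + l\right) + 4 = 2 + 4 = 6$)
$7 c{\left(0 \right)} 26 = 7 \cdot 6 \cdot 26 = 42 \cdot 26 = 1092$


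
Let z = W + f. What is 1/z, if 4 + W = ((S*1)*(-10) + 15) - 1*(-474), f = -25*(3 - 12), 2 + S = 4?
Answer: 1/690 ≈ 0.0014493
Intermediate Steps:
S = 2 (S = -2 + 4 = 2)
f = 225 (f = -25*(-9) = 225)
W = 465 (W = -4 + (((2*1)*(-10) + 15) - 1*(-474)) = -4 + ((2*(-10) + 15) + 474) = -4 + ((-20 + 15) + 474) = -4 + (-5 + 474) = -4 + 469 = 465)
z = 690 (z = 465 + 225 = 690)
1/z = 1/690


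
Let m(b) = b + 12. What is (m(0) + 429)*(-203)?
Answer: -89523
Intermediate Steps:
m(b) = 12 + b
(m(0) + 429)*(-203) = ((12 + 0) + 429)*(-203) = (12 + 429)*(-203) = 441*(-203) = -89523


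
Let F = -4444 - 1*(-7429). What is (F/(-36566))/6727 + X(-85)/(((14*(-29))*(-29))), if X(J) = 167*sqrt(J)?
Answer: -2985/245979482 + 167*I*sqrt(85)/11774 ≈ -1.2135e-5 + 0.13077*I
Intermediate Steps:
F = 2985 (F = -4444 + 7429 = 2985)
(F/(-36566))/6727 + X(-85)/(((14*(-29))*(-29))) = (2985/(-36566))/6727 + (167*sqrt(-85))/(((14*(-29))*(-29))) = (2985*(-1/36566))*(1/6727) + (167*(I*sqrt(85)))/((-406*(-29))) = -2985/36566*1/6727 + (167*I*sqrt(85))/11774 = -2985/245979482 + (167*I*sqrt(85))*(1/11774) = -2985/245979482 + 167*I*sqrt(85)/11774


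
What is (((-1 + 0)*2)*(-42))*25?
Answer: 2100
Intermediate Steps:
(((-1 + 0)*2)*(-42))*25 = (-1*2*(-42))*25 = -2*(-42)*25 = 84*25 = 2100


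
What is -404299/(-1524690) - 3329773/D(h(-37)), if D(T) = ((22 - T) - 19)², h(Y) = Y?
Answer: -507622471697/243950400 ≈ -2080.8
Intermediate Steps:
D(T) = (3 - T)²
-404299/(-1524690) - 3329773/D(h(-37)) = -404299/(-1524690) - 3329773/(-3 - 37)² = -404299*(-1/1524690) - 3329773/((-40)²) = 404299/1524690 - 3329773/1600 = -507622471697/243950400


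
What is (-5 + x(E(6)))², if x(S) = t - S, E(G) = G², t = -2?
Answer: 1849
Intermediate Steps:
x(S) = -2 - S
(-5 + x(E(6)))² = (-5 + (-2 - 1*6²))² = (-5 + (-2 - 1*36))² = (-5 + (-2 - 36))² = (-5 - 38)² = (-43)² = 1849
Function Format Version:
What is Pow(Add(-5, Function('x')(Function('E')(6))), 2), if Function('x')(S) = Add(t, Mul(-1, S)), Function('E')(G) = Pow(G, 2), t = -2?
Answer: 1849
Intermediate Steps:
Function('x')(S) = Add(-2, Mul(-1, S))
Pow(Add(-5, Function('x')(Function('E')(6))), 2) = Pow(Add(-5, Add(-2, Mul(-1, Pow(6, 2)))), 2) = Pow(Add(-5, Add(-2, Mul(-1, 36))), 2) = Pow(Add(-5, Add(-2, -36)), 2) = Pow(Add(-5, -38), 2) = Pow(-43, 2) = 1849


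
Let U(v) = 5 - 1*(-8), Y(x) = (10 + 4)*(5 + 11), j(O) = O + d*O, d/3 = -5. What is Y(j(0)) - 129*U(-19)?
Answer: -1453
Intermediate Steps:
d = -15 (d = 3*(-5) = -15)
j(O) = -14*O (j(O) = O - 15*O = -14*O)
Y(x) = 224 (Y(x) = 14*16 = 224)
U(v) = 13 (U(v) = 5 + 8 = 13)
Y(j(0)) - 129*U(-19) = 224 - 129*13 = 224 - 1677 = -1453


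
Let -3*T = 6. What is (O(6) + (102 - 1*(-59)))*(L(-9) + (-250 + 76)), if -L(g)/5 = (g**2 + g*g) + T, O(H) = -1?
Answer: -155840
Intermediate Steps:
T = -2 (T = -1/3*6 = -2)
L(g) = 10 - 10*g**2 (L(g) = -5*((g**2 + g*g) - 2) = -5*((g**2 + g**2) - 2) = -5*(2*g**2 - 2) = -5*(-2 + 2*g**2) = 10 - 10*g**2)
(O(6) + (102 - 1*(-59)))*(L(-9) + (-250 + 76)) = (-1 + (102 - 1*(-59)))*((10 - 10*(-9)**2) + (-250 + 76)) = (-1 + (102 + 59))*((10 - 10*81) - 174) = (-1 + 161)*((10 - 810) - 174) = 160*(-800 - 174) = 160*(-974) = -155840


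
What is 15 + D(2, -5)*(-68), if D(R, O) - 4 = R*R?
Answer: -529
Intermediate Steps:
D(R, O) = 4 + R² (D(R, O) = 4 + R*R = 4 + R²)
15 + D(2, -5)*(-68) = 15 + (4 + 2²)*(-68) = 15 + (4 + 4)*(-68) = 15 + 8*(-68) = 15 - 544 = -529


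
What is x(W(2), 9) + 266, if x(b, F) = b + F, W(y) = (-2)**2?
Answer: 279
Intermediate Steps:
W(y) = 4
x(b, F) = F + b
x(W(2), 9) + 266 = (9 + 4) + 266 = 13 + 266 = 279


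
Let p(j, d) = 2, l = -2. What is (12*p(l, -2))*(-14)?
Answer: -336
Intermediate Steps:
(12*p(l, -2))*(-14) = (12*2)*(-14) = 24*(-14) = -336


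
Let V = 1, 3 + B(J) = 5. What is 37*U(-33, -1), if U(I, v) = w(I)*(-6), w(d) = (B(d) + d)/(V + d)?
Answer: -3441/16 ≈ -215.06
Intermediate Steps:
B(J) = 2 (B(J) = -3 + 5 = 2)
w(d) = (2 + d)/(1 + d)
U(I, v) = -6*(2 + I)/(1 + I) (U(I, v) = ((2 + I)/(1 + I))*(-6) = -6*(2 + I)/(1 + I))
37*U(-33, -1) = 37*(6*(-2 - 1*(-33))/(1 - 33)) = 37*(6*(-2 + 33)/(-32)) = 37*(6*(-1/32)*31) = 37*(-93/16) = -3441/16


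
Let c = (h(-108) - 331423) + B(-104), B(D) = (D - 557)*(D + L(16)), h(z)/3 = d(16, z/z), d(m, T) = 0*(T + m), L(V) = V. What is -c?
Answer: 273255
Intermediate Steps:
d(m, T) = 0
h(z) = 0 (h(z) = 3*0 = 0)
B(D) = (-557 + D)*(16 + D) (B(D) = (D - 557)*(D + 16) = (-557 + D)*(16 + D))
c = -273255 (c = (0 - 331423) + (-8912 + (-104)² - 541*(-104)) = -331423 + (-8912 + 10816 + 56264) = -331423 + 58168 = -273255)
-c = -1*(-273255) = 273255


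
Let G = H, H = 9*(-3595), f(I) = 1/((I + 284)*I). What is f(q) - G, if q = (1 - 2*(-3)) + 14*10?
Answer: 2049915736/63357 ≈ 32355.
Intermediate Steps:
q = 147 (q = (1 + 6) + 140 = 7 + 140 = 147)
f(I) = 1/(I*(284 + I)) (f(I) = 1/((284 + I)*I) = 1/(I*(284 + I)))
H = -32355
G = -32355
f(q) - G = 1/(147*(284 + 147)) - 1*(-32355) = (1/147)/431 + 32355 = (1/147)*(1/431) + 32355 = 1/63357 + 32355 = 2049915736/63357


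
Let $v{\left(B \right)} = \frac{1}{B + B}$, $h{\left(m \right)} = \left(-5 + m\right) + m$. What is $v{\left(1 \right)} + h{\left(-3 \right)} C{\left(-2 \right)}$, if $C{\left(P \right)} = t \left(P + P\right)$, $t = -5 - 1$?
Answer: $- \frac{527}{2} \approx -263.5$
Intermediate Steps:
$t = -6$ ($t = -5 - 1 = -6$)
$h{\left(m \right)} = -5 + 2 m$
$C{\left(P \right)} = - 12 P$ ($C{\left(P \right)} = - 6 \left(P + P\right) = - 6 \cdot 2 P = - 12 P$)
$v{\left(B \right)} = \frac{1}{2 B}$
$v{\left(1 \right)} + h{\left(-3 \right)} C{\left(-2 \right)} = \frac{1}{2 \cdot 1} + \left(-5 + 2 \left(-3\right)\right) \left(\left(-12\right) \left(-2\right)\right) = \frac{1}{2} \cdot 1 + \left(-5 - 6\right) 24 = \frac{1}{2} - 264 = - \frac{527}{2}$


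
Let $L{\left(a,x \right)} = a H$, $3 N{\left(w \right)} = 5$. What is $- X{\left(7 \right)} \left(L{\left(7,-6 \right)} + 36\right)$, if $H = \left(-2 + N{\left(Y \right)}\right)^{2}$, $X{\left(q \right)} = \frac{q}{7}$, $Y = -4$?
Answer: $- \frac{331}{9} \approx -36.778$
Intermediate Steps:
$X{\left(q \right)} = \frac{q}{7}$ ($X{\left(q \right)} = q \frac{1}{7} = \frac{q}{7}$)
$N{\left(w \right)} = \frac{5}{3}$ ($N{\left(w \right)} = \frac{1}{3} \cdot 5 = \frac{5}{3}$)
$H = \frac{1}{9}$ ($H = \left(-2 + \frac{5}{3}\right)^{2} = \left(- \frac{1}{3}\right)^{2} = \frac{1}{9} \approx 0.11111$)
$L{\left(a,x \right)} = \frac{a}{9}$ ($L{\left(a,x \right)} = a \frac{1}{9} = \frac{a}{9}$)
$- X{\left(7 \right)} \left(L{\left(7,-6 \right)} + 36\right) = - \frac{1}{7} \cdot 7 \left(\frac{1}{9} \cdot 7 + 36\right) = - 1 \left(\frac{7}{9} + 36\right) = - \frac{1 \cdot 331}{9} = \left(-1\right) \frac{331}{9} = - \frac{331}{9}$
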